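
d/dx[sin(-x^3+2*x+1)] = (2 - 3*x^2)*cos(-x^3 + 2*x + 1)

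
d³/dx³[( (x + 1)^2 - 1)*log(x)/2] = (x - 1)/x^2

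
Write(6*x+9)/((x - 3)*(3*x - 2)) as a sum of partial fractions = -39/(7*(3*x - 2)) + 27/(7*(x - 3))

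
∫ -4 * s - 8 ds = -2*s^2 - 8*s + C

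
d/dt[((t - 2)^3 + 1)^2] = 6*t^5 - 60*t^4 + 240*t^3 - 474*t^2 + 456*t - 168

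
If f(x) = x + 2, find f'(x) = 1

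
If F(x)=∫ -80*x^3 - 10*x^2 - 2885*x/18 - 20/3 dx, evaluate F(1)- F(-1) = -20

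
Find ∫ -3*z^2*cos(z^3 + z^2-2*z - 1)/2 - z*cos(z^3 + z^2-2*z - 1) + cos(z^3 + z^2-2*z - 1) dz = -sin(z^3 + z^2 - 2*z - 1)/2 + C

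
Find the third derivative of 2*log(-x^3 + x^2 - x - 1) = (12*x^6 - 24*x^5 + 12*x^4 - 104*x^3 + 108*x^2 - 48*x + 28)/(x^9 - 3*x^8 + 6*x^7 - 4*x^6 + 6*x^4 - 2*x^3 + 3*x + 1)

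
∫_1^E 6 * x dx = -3 + 3*exp(2)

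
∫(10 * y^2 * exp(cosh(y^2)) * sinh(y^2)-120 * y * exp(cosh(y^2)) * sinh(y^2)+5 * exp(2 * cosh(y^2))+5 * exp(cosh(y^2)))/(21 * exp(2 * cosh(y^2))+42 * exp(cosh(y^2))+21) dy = (5*y/21 - 20/7)*exp(cosh(y^2))/(exp(cosh(y^2)) + 1) + C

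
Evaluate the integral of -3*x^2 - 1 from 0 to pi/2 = -pi^3/8 - pi/2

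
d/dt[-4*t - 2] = -4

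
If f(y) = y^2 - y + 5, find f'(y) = 2*y - 1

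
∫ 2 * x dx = x^2 + C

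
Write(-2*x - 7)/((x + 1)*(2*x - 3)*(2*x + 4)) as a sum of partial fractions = -4/(7*(2*x - 3)) - 3/(14*(x + 2)) + 1/(2*(x + 1))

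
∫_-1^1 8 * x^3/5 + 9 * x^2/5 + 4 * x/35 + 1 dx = 16/5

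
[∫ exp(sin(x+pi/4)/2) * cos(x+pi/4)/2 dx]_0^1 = -exp(sqrt(2)/4) + exp(sin(pi/4 + 1)/2)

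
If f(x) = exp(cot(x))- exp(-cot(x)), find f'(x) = -(exp(2/tan(x)) + 1)*exp(-cot(x))/sin(x)^2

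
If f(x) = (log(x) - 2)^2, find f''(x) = (6 - 2*log(x))/x^2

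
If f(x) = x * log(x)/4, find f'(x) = log(x)/4 + 1/4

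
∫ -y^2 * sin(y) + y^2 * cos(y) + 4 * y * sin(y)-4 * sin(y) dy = sqrt(2)*((y - 1)^2 + 1)*sin(y + pi/4) + C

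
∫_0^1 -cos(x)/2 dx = -sin(1)/2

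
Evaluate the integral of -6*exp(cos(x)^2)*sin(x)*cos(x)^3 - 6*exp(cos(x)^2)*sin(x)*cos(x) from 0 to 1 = -3*E + 3*exp(cos(1)^2)*cos(1)^2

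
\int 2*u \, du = u^2 + C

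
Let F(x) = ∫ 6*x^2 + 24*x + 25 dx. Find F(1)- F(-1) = 54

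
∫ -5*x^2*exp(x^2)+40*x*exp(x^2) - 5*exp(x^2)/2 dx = 5*(8 - x)*exp(x^2)/2 + C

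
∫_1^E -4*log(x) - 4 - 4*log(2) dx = -4*E*log(2*E) + 4*log(2)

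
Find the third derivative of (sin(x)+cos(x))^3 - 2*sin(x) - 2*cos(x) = sqrt(2)*(-27*sin(3*x + pi/4) + cos(x + pi/4))/2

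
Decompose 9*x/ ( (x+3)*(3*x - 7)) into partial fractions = 63/(16*(3*x - 7)) + 27/(16*(x + 3))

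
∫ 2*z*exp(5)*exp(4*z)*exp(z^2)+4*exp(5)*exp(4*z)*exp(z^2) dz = exp((z + 2)^2 + 1) + C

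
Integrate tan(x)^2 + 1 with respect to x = tan(x) + C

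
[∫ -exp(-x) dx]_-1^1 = -E + exp(-1)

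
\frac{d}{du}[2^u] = 2^u*log(2)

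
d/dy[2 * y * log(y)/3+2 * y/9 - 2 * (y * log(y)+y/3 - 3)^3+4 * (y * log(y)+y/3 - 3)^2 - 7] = -6*y^2*log(y)^3 - 12*y^2*log(y)^2 - 6*y^2*log(y) - 8*y^2/9 + 44*y*log(y)^2 + 220*y*log(y)/3 + 176*y/9 - 232*log(y)/3 - 928/9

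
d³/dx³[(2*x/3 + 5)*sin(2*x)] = -16*x*cos(2*x)/3 - 8*sin(2*x) - 40*cos(2*x)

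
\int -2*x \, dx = -x^2 + C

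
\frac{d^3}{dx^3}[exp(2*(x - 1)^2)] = 64*x^3*exp(2*x^2 - 4*x + 2) - 192*x^2*exp(2*x^2 - 4*x + 2) + 240*x*exp(2*x^2 - 4*x + 2) - 112*exp(2*x^2 - 4*x + 2)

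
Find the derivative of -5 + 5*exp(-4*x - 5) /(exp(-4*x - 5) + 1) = -20*exp(4*x + 5)/(exp(10)*exp(8*x) + 2*exp(5)*exp(4*x) + 1)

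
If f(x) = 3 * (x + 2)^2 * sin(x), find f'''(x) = -3*x^2*cos(x) - 18*x*sin(x) - 12*x*cos(x) - 36*sin(x) + 6*cos(x)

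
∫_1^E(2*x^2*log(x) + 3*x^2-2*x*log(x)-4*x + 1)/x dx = 2*(-1 + E)^2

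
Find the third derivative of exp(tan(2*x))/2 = 4*(tan(2*x)^6 + 6*tan(2*x)^5 + 9*tan(2*x)^4 + 12*tan(2*x)^3 + 11*tan(2*x)^2 + 6*tan(2*x) + 3)*exp(tan(2*x))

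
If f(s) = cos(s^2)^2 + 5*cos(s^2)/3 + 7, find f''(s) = -20*s^2*cos(s^2)/3 - 8*s^2*cos(2*s^2) - 10*sin(s^2)/3 - 2*sin(2*s^2)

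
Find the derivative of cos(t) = -sin(t)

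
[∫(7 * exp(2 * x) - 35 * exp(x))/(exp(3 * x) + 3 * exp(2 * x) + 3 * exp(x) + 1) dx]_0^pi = -35*exp(pi)/(1 + exp(pi)) + 49/4 + 21*exp(2*pi)/(1 + exp(pi))^2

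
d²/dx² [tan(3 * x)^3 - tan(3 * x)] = 108*tan(3*x)^5 + 144*tan(3*x)^3 + 36*tan(3*x)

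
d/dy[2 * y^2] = 4*y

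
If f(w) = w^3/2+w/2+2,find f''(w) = 3*w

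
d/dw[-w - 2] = -1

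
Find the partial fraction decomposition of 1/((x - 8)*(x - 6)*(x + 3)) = 1/(99*(x + 3)) - 1/(18*(x - 6)) + 1/(22*(x - 8))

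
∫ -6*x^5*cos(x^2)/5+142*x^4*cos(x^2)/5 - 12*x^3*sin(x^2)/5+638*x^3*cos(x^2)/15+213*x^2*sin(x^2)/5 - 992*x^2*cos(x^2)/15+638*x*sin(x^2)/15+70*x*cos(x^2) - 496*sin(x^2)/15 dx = -(x - 25)*(9*x^3 + 12*x^2 - 19*x + 21)*sin(x^2)/15 + C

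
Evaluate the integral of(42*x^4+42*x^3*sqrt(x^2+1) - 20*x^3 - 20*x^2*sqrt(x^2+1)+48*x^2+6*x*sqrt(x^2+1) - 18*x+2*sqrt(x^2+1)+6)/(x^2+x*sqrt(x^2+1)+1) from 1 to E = -10*exp(2) - 10 - 2*log(1 + sqrt(2)) + 2*log(E + sqrt(1 + exp(2))) + 6*E + 14*exp(3)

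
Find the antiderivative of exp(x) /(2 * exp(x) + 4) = log(exp(x) + 2)/2 + C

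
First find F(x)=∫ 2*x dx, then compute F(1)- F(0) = 1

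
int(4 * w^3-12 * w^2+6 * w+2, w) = w^4 - 4*w^3 + 3*w^2 + 2*w + C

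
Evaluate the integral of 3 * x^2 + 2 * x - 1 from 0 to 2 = 10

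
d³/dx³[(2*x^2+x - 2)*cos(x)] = 2*x^2*sin(x) + x*sin(x) - 12*x*cos(x) - 14*sin(x) - 3*cos(x)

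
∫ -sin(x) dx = cos(x) + C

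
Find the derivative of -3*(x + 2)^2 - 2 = -6*x - 12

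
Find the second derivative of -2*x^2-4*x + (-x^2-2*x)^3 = -30*x^4 - 120*x^3 - 144*x^2 - 48*x - 4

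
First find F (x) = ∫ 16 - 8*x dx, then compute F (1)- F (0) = 12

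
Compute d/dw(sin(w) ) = cos(w)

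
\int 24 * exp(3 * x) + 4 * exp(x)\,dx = (8*exp(2*x) + 4)*exp(x) + C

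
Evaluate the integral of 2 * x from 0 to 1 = 1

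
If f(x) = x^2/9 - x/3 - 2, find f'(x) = 2*x/9 - 1/3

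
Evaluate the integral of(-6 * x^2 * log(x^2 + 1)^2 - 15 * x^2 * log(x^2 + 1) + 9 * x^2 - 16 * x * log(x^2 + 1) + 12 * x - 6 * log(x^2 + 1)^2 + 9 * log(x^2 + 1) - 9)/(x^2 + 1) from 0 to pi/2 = (2 + 3*pi/2)*(-2*log(1 + pi^2/4)^2 - 3 + 3*log(1 + pi^2/4)) + 6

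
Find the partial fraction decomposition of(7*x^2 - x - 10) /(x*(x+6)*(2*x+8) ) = 31/(3*(x + 6)) - 53/(8*(x + 4)) - 5/(24*x)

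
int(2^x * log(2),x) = 2^x + C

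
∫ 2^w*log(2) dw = 2^w + C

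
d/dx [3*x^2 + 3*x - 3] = 6*x + 3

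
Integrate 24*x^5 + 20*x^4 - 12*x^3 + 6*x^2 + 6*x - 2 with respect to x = 4*x^6 + 4*x^5 - 3*x^4 + 2*x^3 + 3*x^2 - 2*x + C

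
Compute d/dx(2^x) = 2^x*log(2)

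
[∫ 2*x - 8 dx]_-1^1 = -16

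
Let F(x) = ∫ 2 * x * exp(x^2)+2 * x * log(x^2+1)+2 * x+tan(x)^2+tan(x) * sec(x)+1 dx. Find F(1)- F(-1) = 2*tan(1)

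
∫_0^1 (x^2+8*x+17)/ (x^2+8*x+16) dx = 21/20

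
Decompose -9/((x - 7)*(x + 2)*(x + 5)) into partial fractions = -1/(4*(x + 5)) + 1/(3*(x + 2)) - 1/(12*(x - 7))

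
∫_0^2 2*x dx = 4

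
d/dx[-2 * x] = -2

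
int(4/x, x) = 4*log(x) + C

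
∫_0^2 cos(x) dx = sin(2)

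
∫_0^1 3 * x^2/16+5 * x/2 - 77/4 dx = -287/16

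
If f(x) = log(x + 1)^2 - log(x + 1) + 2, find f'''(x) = (4*log(x + 1) - 8)/(x^3 + 3*x^2 + 3*x + 1)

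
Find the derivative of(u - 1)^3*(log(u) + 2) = (3*u^3*log(u) + 7*u^3 - 6*u^2*log(u) - 15*u^2 + 3*u*log(u) + 9*u - 1)/u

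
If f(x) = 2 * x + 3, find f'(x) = 2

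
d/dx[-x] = -1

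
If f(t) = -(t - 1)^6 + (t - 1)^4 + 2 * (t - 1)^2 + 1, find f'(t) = -6*t^5 + 30*t^4 - 56*t^3 + 48*t^2 - 14*t - 2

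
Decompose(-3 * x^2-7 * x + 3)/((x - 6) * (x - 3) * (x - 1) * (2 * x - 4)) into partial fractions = 7/(20*(x - 1)) - 23/(8*(x - 2)) + 15/(4*(x - 3)) - 49/(40*(x - 6))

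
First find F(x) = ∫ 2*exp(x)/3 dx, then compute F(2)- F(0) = -2/3 + 2*exp(2)/3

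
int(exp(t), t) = exp(t) + C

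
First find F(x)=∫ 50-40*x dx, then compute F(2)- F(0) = 20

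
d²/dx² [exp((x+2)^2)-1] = 4*x^2*exp(x^2 + 4*x + 4) + 16*x*exp(x^2 + 4*x + 4) + 18*exp(x^2 + 4*x + 4)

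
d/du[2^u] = 2^u*log(2)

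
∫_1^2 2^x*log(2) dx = 2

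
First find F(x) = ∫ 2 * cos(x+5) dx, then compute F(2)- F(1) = -2*sin(6) + 2*sin(7)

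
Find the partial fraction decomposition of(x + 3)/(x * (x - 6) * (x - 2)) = -5/(8*(x - 2)) + 3/(8*(x - 6)) + 1/(4*x)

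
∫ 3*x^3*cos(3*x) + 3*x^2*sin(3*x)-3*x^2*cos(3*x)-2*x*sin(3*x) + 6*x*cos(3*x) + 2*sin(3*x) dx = x*(x^2 - x + 2)*sin(3*x) + C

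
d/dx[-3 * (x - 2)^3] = -9*x^2 + 36*x - 36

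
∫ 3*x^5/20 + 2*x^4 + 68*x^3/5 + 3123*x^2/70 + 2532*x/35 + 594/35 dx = x^6/40 + 2*x^5/5 + 17*x^4/5 + 1041*x^3/70 + 1266*x^2/35 + 594*x/35 + C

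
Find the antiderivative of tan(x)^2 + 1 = tan(x) + C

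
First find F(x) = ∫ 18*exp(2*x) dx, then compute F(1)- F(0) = -9 + 9*exp(2)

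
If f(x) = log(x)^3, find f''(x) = (-3*log(x)^2 + 6*log(x))/x^2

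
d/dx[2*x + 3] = 2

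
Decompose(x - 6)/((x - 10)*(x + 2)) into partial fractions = 2/(3*(x + 2)) + 1/(3*(x - 10))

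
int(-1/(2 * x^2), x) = 1/(2*x) + C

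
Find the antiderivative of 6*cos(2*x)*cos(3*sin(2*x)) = sin(3*sin(2*x)) + C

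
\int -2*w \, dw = -w^2 + C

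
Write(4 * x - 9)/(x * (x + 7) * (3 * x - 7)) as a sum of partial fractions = 3/(196*(3*x - 7)) - 37/(196*(x + 7)) + 9/(49*x)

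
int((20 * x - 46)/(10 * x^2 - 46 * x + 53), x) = log((10*x - 23)^2 + 1) + C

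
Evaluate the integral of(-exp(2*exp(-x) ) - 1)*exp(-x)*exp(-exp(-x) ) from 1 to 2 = -exp(exp(-1)) - exp(-exp(-2)) + exp(-exp(-1)) + exp(exp(-2))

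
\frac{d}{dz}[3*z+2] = 3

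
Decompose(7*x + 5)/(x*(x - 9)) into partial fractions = 68/(9*(x - 9)) - 5/(9*x)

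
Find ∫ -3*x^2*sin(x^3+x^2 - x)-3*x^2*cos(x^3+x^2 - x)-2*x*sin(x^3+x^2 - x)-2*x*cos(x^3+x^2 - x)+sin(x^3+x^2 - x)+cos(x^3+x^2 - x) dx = sqrt(2)*cos(x^3 + x^2 - x + pi/4) + C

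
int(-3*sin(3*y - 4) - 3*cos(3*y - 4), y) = sqrt(2)*cos(3*y - 4 + pi/4) + C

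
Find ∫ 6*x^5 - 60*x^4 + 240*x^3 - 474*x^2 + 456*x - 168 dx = x^6 - 12*x^5 + 60*x^4 - 158*x^3 + 228*x^2 - 168*x + C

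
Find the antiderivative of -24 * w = -12*w^2 + C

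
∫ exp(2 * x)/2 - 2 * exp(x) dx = (exp(x) - 4)^2/4 + C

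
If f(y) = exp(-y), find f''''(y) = exp(-y)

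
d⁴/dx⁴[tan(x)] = 24*tan(x)^5 + 40*tan(x)^3 + 16*tan(x)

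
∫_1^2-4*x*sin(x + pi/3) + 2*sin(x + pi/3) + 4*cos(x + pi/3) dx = 6*cos(pi/3 + 2) - 2*cos(1 + pi/3)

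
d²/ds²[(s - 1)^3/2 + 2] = 3*s - 3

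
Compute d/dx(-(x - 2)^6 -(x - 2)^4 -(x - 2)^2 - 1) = -6*x^5 + 60*x^4 - 244*x^3 + 504*x^2 - 530*x + 228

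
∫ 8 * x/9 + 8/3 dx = 4*x^2/9 + 8*x/3 + C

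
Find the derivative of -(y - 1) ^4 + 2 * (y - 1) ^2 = -4*y^3 + 12*y^2 - 8*y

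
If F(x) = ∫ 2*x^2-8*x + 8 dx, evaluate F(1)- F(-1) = 52/3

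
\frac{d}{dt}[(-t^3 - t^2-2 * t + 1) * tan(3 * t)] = -3*t^3/cos(3*t)^2 - 3*t^2*tan(3*t) - 3*t^2/cos(3*t)^2 - 2*t*tan(3*t) - 6*t/cos(3*t)^2 - 2*tan(3*t) + 3/cos(3*t)^2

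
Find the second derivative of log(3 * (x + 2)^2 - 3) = (-2*x^2 - 8*x - 10)/(x^4 + 8*x^3 + 22*x^2 + 24*x + 9)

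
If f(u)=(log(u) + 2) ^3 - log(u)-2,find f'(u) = (3*log(u)^2 + 12*log(u) + 11)/u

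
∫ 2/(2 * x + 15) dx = log(4*x/3 + 10) + C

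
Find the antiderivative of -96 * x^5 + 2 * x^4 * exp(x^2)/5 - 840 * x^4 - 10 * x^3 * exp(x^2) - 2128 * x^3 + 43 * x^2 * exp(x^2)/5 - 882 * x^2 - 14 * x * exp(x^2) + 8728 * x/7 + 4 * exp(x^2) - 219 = 10*x^2/7 + 5*x - 2*(2*x^2 + 7*x - 2)^3 + 2*(2*x^2 + 7*x - 2)^2 + (x^3 - 25*x^2 + 20*x - 10)*exp(x^2)/5 + C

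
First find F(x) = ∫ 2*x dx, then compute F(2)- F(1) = 3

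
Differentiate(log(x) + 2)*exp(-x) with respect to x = (-x*log(x) - 2*x + 1)*exp(-x)/x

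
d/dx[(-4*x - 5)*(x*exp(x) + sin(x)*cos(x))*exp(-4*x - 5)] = (12*x^2*exp(x) + 7*x*exp(x) + 8*x*sin(2*x) - 4*x*cos(2*x) - 5*exp(x) + 8*sin(2*x) - 5*cos(2*x))*exp(-4*x - 5)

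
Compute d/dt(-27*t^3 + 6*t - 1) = 6 - 81*t^2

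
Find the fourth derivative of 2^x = 2^x*log(2)^4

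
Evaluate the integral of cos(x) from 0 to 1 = sin(1)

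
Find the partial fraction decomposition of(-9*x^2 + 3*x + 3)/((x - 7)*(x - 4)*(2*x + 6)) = -87/(140*(x + 3)) + 43/(14*(x - 4)) - 139/(20*(x - 7))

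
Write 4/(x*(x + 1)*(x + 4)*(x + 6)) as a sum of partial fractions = -1/(15*(x + 6)) + 1/(6*(x + 4)) - 4/(15*(x + 1)) + 1/(6*x)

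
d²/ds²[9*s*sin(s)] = -9*s*sin(s) + 18*cos(s)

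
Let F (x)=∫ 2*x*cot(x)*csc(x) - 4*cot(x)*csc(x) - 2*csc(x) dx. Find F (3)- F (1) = -2*csc(3) - 2*csc(1)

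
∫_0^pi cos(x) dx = 0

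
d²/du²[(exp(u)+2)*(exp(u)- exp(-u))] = (4*exp(3*u) + 2*exp(2*u) - 2)*exp(-u)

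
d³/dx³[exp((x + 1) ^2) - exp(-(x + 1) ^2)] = (8*x^3*exp(2*x^2 + 4*x + 2) + 8*x^3 + 24*x^2*exp(2*x^2 + 4*x + 2) + 24*x^2 + 36*x*exp(2*x^2 + 4*x + 2) + 12*x + 20*exp(2*x^2 + 4*x + 2) - 4)*exp(-x^2 - 2*x - 1)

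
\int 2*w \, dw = w^2 + C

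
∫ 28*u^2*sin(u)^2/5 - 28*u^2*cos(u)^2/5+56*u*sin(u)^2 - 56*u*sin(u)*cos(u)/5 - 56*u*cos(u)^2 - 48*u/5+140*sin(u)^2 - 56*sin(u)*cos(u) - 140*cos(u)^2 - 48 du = (7*sin(2*u) + 12)*(-2*u^2/5 - 4*u - 10) + C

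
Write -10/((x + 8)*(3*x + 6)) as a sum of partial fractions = 5/(9*(x + 8)) - 5/(9*(x + 2))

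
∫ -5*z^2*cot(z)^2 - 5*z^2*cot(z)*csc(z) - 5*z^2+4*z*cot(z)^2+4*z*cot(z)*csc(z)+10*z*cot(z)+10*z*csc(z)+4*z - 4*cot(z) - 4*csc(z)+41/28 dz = z*((140*z - 112)*(cot(z) + csc(z)) + 41)/28 + C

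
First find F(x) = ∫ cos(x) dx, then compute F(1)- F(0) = sin(1)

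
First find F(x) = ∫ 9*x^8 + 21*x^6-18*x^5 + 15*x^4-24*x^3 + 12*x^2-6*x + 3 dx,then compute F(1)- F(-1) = 28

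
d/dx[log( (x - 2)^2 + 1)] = (2*x - 4)/(x^2 - 4*x + 5)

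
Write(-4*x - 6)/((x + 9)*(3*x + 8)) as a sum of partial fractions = 14/(19*(3*x + 8)) - 30/(19*(x + 9))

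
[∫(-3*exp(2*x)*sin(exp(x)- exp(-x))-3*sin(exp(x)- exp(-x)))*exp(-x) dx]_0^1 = -3 + 3*cos(E - exp(-1))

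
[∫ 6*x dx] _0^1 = 3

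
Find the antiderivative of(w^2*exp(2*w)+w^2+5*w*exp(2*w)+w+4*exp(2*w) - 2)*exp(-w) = 2*(w^2 + 3*w + 1)*sinh(w) + C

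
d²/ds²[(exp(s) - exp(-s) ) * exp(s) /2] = 2*exp(2*s)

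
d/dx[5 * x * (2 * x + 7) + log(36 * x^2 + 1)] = (720*x^3 + 1260*x^2 + 92*x + 35)/(36*x^2 + 1)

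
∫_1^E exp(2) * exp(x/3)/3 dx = -exp(7/3) + exp(E/3 + 2)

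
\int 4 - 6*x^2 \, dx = -2*x^3 + 4*x + C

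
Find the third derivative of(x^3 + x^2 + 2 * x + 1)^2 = 120*x^3 + 120*x^2 + 120*x + 36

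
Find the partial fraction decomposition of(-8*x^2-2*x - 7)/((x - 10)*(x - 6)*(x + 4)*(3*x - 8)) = -1869/(4400*(3*x - 8)) + 127/(2800*(x + 4)) + 307/(400*(x - 6)) - 827/(1232*(x - 10))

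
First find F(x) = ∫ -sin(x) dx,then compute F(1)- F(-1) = 0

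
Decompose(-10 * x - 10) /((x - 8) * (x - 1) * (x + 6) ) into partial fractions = 25/(49*(x + 6)) + 20/(49*(x - 1)) - 45/(49*(x - 8))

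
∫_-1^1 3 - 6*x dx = 6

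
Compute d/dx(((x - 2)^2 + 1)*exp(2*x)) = 2*x^2*exp(2*x) - 6*x*exp(2*x) + 6*exp(2*x)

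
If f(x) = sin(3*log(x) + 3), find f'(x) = 3*cos(3*log(x) + 3)/x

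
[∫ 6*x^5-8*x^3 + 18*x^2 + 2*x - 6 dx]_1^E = -9 + (-exp(3) - 3 + E)^2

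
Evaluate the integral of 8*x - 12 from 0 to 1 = -8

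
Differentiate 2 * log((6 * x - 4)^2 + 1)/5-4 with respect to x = (144*x - 96)/(180*x^2 - 240*x + 85)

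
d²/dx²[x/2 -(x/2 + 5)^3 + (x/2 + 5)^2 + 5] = -3*x/4 - 7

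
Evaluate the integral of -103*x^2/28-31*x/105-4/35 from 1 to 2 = -3839/420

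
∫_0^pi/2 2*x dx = pi^2/4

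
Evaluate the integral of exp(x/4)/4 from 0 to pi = -1 + exp(pi/4)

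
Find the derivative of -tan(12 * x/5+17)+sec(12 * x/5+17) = -12*tan(12*x/5 + 17)^2/5 + 12*tan(12*x/5 + 17)*sec(12*x/5 + 17)/5 - 12/5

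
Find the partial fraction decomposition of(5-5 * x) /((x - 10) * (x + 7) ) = -40/(17*(x + 7)) - 45/(17*(x - 10))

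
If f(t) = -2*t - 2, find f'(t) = -2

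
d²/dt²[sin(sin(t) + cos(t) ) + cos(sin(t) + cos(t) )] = 2*sqrt(2)*sin(t)*sin(sqrt(2)*sin(t + pi/4) + pi/4)*cos(t) - 2*sin(t + pi/4)*cos(sqrt(2)*sin(t + pi/4) + pi/4) - sqrt(2)*sin(sqrt(2)*sin(t + pi/4) + pi/4)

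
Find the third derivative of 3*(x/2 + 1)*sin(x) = -3*x*cos(x)/2 - 9*sin(x)/2 - 3*cos(x)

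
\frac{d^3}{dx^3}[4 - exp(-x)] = exp(-x)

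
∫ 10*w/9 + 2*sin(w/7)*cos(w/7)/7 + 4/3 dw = 5*w^2/9 + 4*w/3 + sin(w/7)^2 + C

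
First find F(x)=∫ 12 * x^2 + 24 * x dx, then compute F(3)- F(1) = 200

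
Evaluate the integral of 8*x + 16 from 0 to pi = -16 + (-2*pi - 4)^2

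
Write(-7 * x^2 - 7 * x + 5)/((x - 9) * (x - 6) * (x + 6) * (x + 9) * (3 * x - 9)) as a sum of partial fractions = -499/(29160*(x + 9)) + 41/(2916*(x + 6)) - 79/(5832*(x - 3)) + 289/(4860*(x - 6)) - 125/(2916*(x - 9))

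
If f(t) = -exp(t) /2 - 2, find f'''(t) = -exp(t)/2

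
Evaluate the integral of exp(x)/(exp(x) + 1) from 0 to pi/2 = -log(6) + log(3 + 3*exp(pi/2))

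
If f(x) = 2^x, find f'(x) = 2^x*log(2)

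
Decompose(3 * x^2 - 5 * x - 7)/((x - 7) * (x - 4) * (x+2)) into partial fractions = 5/(18*(x + 2)) - 7/(6*(x - 4)) + 35/(9*(x - 7))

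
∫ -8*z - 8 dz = -4*z^2 - 8*z + C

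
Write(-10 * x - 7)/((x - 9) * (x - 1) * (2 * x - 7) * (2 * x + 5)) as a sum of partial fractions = -6/(161*(2*x + 5)) + 14/(55*(2*x - 7)) - 17/(280*(x - 1)) - 97/(2024*(x - 9))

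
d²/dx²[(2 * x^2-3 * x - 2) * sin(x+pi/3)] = -2*x^2*sin(x + pi/3) + 3*x*sin(x + pi/3) + 8*x*cos(x + pi/3) + 6*sqrt(2)*sin(x + pi/12)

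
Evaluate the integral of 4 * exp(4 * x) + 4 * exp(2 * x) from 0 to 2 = -4 + (1 + exp(4))^2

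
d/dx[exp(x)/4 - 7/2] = exp(x)/4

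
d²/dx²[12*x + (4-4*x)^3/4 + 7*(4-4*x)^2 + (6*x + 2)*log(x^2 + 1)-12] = (-96*x^5 + 320*x^4 - 180*x^3 + 636*x^2 - 60*x + 324)/(x^4 + 2*x^2 + 1)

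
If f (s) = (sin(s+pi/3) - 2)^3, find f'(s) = 3*sin(s + pi/3)^2*cos(s + pi/3) + 12*cos(s + pi/3) - 6*cos(2*s + pi/6)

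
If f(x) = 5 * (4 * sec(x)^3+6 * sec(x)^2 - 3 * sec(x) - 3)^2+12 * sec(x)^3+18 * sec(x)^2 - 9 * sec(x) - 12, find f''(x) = 3*(54*sin(x)^6/cos(x)^6 + 234*sin(x)^4/cos(x)^5 + 756*sin(x)^4/cos(x)^6 + 27 - 78/cos(x) - 86/cos(x)^3 - 1478/cos(x)^4 - 794/cos(x)^5 + 1590/cos(x)^6 + 1120/cos(x)^7)/cos(x)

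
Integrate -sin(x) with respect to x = cos(x) + C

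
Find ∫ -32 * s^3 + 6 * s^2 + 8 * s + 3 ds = -8*s^4 + 2*s^3 + 4*s^2 + 3*s + C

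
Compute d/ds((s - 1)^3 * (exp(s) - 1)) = s^3*exp(s) - 3*s^2 - 3*s*exp(s) + 6*s + 2*exp(s) - 3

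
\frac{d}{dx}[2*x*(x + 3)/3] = 4*x/3 + 2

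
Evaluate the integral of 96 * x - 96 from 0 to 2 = 0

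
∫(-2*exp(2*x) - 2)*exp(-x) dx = -4*sinh(x) + C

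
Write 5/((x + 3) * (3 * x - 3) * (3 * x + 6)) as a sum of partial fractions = 5/(36*(x + 3)) - 5/(27*(x + 2)) + 5/(108*(x - 1))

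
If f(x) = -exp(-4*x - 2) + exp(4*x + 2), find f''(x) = (16*exp(8*x + 4) - 16)*exp(-4*x - 2)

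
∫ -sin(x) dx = cos(x) + C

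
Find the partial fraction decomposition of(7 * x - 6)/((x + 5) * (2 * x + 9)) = -75/(2*x + 9) + 41/(x + 5)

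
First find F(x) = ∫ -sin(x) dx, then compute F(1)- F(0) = -1 + cos(1)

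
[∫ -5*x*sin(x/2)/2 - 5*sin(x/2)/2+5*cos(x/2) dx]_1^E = -10*cos(1/2) + (5 + 5*E)*cos(E/2)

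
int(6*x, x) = 3*x^2 + C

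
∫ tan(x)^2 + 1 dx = tan(x) + C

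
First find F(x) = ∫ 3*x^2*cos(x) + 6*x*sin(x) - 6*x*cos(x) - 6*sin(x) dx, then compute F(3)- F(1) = 9*sin(3) + 3*sin(1)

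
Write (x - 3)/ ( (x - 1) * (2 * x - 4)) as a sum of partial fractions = 1/(x - 1) - 1/(2*(x - 2))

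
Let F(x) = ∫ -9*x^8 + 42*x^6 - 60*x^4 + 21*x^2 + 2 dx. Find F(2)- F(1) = -70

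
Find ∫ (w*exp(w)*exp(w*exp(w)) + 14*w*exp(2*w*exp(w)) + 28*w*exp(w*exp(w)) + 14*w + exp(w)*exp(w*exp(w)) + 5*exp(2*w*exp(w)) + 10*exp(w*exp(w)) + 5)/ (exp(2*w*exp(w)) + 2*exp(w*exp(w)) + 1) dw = ((exp(w*exp(w)) + 1)*(7*w^2 + 5*w + 2) + exp(w*exp(w)))/(exp(w*exp(w)) + 1) + C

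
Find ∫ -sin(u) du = cos(u) + C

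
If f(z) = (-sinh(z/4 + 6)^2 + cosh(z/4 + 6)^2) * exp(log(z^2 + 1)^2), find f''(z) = 4*(4*z^2*log(z^2 + 1)^2 - z^2*log(z^2 + 1) + 2*z^2 + log(z^2 + 1))*exp(log(z^2 + 1)^2)/(z^4 + 2*z^2 + 1)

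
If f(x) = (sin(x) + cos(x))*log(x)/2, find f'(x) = sqrt(2)*(x*log(x)*cos(x + pi/4) + sin(x + pi/4))/(2*x)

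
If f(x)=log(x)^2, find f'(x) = 2*log(x)/x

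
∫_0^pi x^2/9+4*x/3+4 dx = -8 + (pi/3 + 2)^3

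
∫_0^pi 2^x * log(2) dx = -1 + 2^pi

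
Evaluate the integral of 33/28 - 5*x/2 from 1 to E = -5*exp(2)/4 + 1/14 + 33*E/28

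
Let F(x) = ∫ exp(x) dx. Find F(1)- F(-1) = E - exp(-1)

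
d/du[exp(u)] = exp(u)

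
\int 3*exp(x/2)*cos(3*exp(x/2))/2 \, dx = sin(3*exp(x/2)) + C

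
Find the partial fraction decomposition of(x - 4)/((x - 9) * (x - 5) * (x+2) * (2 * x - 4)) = 3/(308*(x + 2)) - 1/(84*(x - 2)) - 1/(168*(x - 5)) + 5/(616*(x - 9))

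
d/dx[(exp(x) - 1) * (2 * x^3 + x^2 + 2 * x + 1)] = 2*x^3*exp(x) + 7*x^2*exp(x) - 6*x^2 + 4*x*exp(x) - 2*x + 3*exp(x) - 2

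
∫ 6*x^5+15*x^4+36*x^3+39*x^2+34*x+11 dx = x^6 + 3*x^5 + 9*x^4 + 13*x^3 + 17*x^2 + 11*x + C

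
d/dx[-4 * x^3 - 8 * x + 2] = -12*x^2 - 8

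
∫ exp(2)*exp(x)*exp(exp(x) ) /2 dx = exp(exp(x) + 2)/2 + C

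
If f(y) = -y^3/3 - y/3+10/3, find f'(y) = -y^2 - 1/3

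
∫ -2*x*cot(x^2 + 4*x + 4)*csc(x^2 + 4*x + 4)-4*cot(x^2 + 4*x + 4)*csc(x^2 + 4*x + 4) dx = csc((x + 2)^2) + C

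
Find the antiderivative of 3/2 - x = -x^2/2 + 3*x/2 + C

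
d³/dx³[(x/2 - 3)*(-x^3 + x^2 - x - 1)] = 21 - 12*x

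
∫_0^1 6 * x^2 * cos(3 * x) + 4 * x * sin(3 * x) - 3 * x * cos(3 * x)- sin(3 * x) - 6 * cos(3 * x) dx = -sin(3)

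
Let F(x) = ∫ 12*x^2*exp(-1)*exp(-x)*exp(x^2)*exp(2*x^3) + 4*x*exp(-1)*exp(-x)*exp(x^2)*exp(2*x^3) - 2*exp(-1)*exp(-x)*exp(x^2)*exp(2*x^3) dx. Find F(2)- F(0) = -2*exp(-1) + 2*exp(17)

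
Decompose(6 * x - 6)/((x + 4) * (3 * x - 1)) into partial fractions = -12/(13*(3*x - 1)) + 30/(13*(x + 4))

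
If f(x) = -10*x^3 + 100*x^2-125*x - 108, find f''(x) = 200 - 60*x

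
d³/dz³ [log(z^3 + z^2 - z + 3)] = (6*z^6 + 12*z^5 + 18*z^4 - 128*z^3 - 126*z^2 - 12*z + 70)/(z^9 + 3*z^8 + 4*z^6 + 18*z^5 - 6*z^4 + 8*z^3 + 36*z^2 - 27*z + 27)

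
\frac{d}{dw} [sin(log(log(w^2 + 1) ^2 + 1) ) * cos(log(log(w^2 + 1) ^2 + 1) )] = 4*w*log(w^2 + 1)*cos(2*log(log(w^2 + 1)^2 + 1))/(w^2*log(w^2 + 1)^2 + w^2 + log(w^2 + 1)^2 + 1)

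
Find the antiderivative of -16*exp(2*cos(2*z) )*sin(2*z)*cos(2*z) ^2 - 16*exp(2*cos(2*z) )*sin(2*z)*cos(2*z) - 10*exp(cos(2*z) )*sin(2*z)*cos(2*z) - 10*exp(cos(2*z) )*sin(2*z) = (4*exp(cos(2*z))*cos(2*z) + 5)*exp(cos(2*z))*cos(2*z) + C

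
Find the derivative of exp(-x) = -exp(-x)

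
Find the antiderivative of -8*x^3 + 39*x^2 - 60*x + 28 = -2*x^4 + 13*x^3 - 30*x^2 + 28*x + C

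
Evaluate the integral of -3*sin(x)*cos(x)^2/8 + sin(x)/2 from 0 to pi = 3/4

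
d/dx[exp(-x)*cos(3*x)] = -(3*sin(3*x) + cos(3*x))*exp(-x)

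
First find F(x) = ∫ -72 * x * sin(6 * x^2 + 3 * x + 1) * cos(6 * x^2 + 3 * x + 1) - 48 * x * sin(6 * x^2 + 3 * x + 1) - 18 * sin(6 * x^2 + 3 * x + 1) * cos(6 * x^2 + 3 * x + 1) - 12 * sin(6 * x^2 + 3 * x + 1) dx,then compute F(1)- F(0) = 4*cos(10) - 4*cos(1) - 3*cos(1)^2 + 3*cos(10)^2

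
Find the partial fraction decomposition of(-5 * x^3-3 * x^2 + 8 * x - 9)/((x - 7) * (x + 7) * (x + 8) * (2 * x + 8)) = -153/(8*(x + 8)) + 501/(28*(x + 7)) - 7/(8*(x + 4)) - 11/(28*(x - 7))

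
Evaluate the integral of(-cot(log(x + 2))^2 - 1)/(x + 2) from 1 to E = -cot(log(3)) + cot(log(2 + E))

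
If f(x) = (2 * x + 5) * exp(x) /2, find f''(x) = x*exp(x) + 9*exp(x)/2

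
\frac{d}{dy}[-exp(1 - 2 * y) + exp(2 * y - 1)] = (2*exp(4*y - 2) + 2)*exp(1 - 2*y)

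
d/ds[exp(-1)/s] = -exp(-1)/s^2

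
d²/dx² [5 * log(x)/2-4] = -5/(2*x^2)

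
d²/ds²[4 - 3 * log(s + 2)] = 3/(s^2 + 4*s + 4)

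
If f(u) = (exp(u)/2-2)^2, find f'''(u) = 2*exp(2*u) - 2*exp(u)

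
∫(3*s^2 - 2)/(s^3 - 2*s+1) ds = log(2*s^3 - 4*s + 2) + C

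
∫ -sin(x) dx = cos(x) + C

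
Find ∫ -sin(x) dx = cos(x) + C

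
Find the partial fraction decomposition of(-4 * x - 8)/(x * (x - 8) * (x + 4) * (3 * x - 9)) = -1/(126*(x + 4)) + 4/(63*(x - 3)) - 1/(36*(x - 8)) - 1/(36*x)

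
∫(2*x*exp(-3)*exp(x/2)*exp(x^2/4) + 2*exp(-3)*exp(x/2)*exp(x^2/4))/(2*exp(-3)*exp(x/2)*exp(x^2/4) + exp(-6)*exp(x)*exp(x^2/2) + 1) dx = 4*exp(x^2/4 + x/2 - 3)/(exp(x^2/4 + x/2 - 3) + 1) + C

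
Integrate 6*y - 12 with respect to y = 3*y^2 - 12*y + C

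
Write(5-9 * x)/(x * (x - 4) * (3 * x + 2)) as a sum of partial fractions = 99/(28*(3*x + 2)) - 31/(56*(x - 4)) - 5/(8*x)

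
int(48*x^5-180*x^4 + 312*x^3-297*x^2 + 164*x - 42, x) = 8*x^6 - 36*x^5 + 78*x^4 - 99*x^3 + 82*x^2 - 42*x + C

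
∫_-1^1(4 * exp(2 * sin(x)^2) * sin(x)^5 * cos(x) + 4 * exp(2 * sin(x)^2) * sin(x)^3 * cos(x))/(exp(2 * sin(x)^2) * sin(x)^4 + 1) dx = 0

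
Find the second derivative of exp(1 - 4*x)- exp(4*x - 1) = (16 - 16*exp(8*x - 2))*exp(1 - 4*x)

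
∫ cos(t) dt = sin(t) + C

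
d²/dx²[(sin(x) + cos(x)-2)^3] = -18*sqrt(2)*sin(x)^2*cos(x + pi/4) + 48*sin(x)*cos(x) - 27*sin(x) - 9*cos(x)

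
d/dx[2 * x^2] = 4*x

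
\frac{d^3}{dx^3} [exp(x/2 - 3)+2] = exp(x/2 - 3)/8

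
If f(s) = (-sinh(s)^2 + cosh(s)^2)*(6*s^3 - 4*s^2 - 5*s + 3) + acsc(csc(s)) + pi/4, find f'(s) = 18*s^2 - 8*s - 5 + cos(s)/sqrt(cos(s)^2)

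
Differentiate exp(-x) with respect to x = -exp(-x)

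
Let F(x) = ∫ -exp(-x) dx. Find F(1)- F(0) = -1 + exp(-1)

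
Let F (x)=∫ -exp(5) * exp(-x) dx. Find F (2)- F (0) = -exp(5) + exp(3)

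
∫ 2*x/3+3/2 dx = x^2/3 + 3*x/2 + C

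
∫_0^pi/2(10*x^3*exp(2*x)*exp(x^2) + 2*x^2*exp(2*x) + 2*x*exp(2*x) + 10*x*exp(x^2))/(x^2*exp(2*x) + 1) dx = -5 + log(1 + pi^2*exp(pi)/4) + 5*exp(pi^2/4)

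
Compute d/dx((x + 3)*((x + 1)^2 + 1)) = 3*x^2 + 10*x + 8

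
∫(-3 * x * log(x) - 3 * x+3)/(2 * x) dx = 3*(1 - x)*log(x)/2 + C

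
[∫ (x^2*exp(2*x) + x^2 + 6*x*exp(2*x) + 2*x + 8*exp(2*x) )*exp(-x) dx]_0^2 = -16*exp(-2) + 16*exp(2)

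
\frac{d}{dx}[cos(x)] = -sin(x)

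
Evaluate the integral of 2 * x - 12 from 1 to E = -25 + (-6 + E)^2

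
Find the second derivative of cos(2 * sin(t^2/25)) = 8*t^2*sin(t^2/25)*sin(2*sin(t^2/25))/625 - 16*t^2*cos(t^2/25)^2*cos(2*sin(t^2/25))/625 - 4*sin(2*sin(t^2/25))*cos(t^2/25)/25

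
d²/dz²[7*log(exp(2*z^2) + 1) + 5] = (112*z^2*exp(2*z^2) + 28*exp(4*z^2) + 28*exp(2*z^2))/(exp(4*z^2) + 2*exp(2*z^2) + 1)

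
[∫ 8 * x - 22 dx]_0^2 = -28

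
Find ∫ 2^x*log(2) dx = 2^x + C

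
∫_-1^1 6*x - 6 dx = -12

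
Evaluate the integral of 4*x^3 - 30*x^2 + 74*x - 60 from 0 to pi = -36 + (-3 + pi)^2*(-2 + pi)^2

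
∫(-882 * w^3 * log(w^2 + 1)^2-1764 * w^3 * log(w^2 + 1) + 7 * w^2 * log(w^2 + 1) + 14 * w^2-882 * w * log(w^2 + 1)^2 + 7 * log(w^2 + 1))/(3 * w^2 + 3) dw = 7*w*(-63*w*log(w^2 + 1) + 1)*log(w^2 + 1)/3 + C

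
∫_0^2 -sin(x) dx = -1 + cos(2)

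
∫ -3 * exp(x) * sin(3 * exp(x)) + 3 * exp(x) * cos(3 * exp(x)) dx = sqrt(2)*sin(3*exp(x) + pi/4) + C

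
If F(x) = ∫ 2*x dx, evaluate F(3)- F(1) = 8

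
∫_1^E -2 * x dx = 1 - exp(2)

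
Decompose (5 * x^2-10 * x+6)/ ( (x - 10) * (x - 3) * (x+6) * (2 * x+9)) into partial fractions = 14/(15*(2*x + 9)) - 41/(72*(x + 6)) - 1/(45*(x - 3)) + 1/(8*(x - 10))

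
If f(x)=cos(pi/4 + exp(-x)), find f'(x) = exp(-x)*sin(pi/4 + exp(-x))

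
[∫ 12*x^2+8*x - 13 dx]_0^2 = 22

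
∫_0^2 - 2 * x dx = -4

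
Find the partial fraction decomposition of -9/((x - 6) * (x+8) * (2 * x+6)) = -9/(140*(x + 8)) + 1/(10*(x + 3)) - 1/(28*(x - 6))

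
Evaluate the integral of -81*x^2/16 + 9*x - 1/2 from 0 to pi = -27*pi^3/16 - pi/2 + 9*pi^2/2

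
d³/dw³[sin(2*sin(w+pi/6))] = 12*sin(w + pi/6)*sin(2*sin(w + pi/6))*cos(w + pi/6) - 8*cos(w + pi/6)^3*cos(2*sin(w + pi/6)) - 2*cos(w + pi/6)*cos(2*sin(w + pi/6))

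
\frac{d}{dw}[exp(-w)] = -exp(-w)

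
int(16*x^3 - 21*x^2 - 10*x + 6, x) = 4*x^4 - 7*x^3 - 5*x^2 + 6*x + C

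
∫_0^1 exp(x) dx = -1 + E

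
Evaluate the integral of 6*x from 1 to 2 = 9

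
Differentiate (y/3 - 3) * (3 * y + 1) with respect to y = 2*y - 26/3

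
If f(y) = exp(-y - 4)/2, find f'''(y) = -exp(-y - 4)/2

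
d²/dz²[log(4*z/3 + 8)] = -1/(z^2 + 12*z + 36)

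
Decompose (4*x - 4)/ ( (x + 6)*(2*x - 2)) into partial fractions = 2/(x + 6)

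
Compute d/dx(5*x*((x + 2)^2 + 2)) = 15*x^2 + 40*x + 30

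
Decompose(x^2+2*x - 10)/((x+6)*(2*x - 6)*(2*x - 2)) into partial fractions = 1/(18*(x + 6)) + 1/(8*(x - 1)) + 5/(72*(x - 3))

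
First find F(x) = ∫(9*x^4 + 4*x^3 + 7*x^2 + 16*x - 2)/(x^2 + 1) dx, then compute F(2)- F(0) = 6*log(5) + 28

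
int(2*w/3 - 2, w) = w^2/3 - 2*w + C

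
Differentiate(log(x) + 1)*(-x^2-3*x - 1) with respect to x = (-2*x^2*log(x) - 3*x^2 - 3*x*log(x) - 6*x - 1)/x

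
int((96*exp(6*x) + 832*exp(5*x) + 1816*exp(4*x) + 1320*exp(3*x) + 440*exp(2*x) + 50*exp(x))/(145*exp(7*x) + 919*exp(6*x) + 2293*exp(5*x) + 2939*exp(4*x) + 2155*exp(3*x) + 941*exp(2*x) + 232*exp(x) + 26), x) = log((5 + 5*exp(x)/(exp(x) + 1) + 7*exp(2*x)/(exp(x) + 1)^2 - 5*exp(3*x)/(exp(x) + 1)^3)^2 + 1) + C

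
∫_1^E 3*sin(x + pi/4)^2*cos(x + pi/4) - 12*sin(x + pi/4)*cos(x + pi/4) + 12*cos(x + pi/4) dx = (-2 + sin(pi/4 + E))^3 - (-2 + sin(pi/4 + 1))^3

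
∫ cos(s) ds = sin(s) + C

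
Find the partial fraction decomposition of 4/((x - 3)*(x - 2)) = -4/(x - 2) + 4/(x - 3)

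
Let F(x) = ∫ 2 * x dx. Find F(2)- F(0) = 4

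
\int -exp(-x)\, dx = exp(-x) + C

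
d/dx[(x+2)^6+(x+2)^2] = 6*x^5 + 60*x^4 + 240*x^3 + 480*x^2 + 482*x + 196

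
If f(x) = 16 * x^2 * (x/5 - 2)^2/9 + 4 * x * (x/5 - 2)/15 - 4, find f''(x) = 64*x^2/75 - 128*x/15 + 3224/225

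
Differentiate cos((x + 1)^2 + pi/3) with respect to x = -2*(x + 1)*sin(x^2 + 2*x + 1 + pi/3)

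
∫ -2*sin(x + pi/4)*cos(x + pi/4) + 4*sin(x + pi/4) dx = (cos(x + pi/4) - 2)^2 + C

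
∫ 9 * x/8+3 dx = 9*x^2/16 + 3*x + C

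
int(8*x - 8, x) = 4*x^2 - 8*x + C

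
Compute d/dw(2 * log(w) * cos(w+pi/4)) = 2*(-w*log(w)*sin(w + pi/4) + cos(w + pi/4))/w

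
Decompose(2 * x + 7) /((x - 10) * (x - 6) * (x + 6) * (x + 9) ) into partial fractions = 11/(855*(x + 9)) - 5/(576*(x + 6)) - 19/(720*(x - 6)) + 27/(1216*(x - 10))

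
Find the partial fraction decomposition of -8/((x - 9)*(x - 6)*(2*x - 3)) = -32/(135*(2*x - 3)) + 8/(27*(x - 6)) - 8/(45*(x - 9))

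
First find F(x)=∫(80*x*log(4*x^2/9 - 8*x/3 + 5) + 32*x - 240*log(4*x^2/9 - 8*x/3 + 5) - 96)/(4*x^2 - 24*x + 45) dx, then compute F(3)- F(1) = -5*log(25/9)^2 - 4*log(25/9)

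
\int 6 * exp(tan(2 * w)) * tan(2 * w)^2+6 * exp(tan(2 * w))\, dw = 3*exp(tan(2*w)) + C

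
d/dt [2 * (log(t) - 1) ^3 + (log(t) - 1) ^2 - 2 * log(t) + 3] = (6*log(t)^2 - 10*log(t) + 2)/t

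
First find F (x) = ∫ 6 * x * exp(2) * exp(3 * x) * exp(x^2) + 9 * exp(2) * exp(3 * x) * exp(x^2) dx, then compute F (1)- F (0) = -3*exp(2) + 3*exp(6)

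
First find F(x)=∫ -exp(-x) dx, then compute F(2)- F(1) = -exp(-1) + exp(-2)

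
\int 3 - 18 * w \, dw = -9*w^2 + 3*w + C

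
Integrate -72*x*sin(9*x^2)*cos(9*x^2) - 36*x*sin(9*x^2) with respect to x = 2*(cos(9*x^2) + 1)*cos(9*x^2) + C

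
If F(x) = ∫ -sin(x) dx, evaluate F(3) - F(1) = cos(3) - cos(1)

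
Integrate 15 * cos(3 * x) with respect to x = 5*sin(3*x) + C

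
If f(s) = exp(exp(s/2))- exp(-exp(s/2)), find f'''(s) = (exp(3*s/2) + exp(s/2) - 3*exp(s) + exp(s/2 + 2*exp(s/2)) + 3*exp(s + 2*exp(s/2)) + exp(3*s/2 + 2*exp(s/2)))*exp(-exp(s/2))/8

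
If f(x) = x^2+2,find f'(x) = 2*x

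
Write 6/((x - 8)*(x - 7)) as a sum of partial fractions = -6/(x - 7) + 6/(x - 8)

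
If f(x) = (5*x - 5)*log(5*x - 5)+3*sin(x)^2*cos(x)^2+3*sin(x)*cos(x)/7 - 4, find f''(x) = (84*x*(1 - cos(2*x))^2 - 6*x*sin(2*x) + 168*x*cos(2*x) - 126*x - 84*(1 - cos(2*x))^2 + 6*sin(2*x) - 168*cos(2*x) + 161)/(7*x - 7)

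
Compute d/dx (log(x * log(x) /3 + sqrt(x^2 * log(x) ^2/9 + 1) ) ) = (x*log(x)^2 + x*log(x) + sqrt(x^2*log(x)^2 + 9)*log(x) + sqrt(x^2*log(x)^2 + 9))/(x^2*log(x)^2 + x*sqrt(x^2*log(x)^2 + 9)*log(x) + 9)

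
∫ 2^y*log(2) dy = 2^y + C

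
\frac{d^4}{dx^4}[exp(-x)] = exp(-x)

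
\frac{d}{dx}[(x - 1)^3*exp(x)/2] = x^3*exp(x)/2 - 3*x*exp(x)/2 + exp(x)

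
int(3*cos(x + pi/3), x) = 3*sin(x + pi/3) + C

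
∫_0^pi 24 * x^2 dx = 8*pi^3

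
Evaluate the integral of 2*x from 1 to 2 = 3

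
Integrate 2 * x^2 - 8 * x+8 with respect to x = 2*x^3/3 - 4*x^2 + 8*x + C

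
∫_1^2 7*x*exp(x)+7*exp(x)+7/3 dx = -7*E + 7/3 + 14*exp(2)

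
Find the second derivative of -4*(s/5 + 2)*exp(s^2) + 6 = -16*s^3*exp(s^2)/5 - 32*s^2*exp(s^2) - 24*s*exp(s^2)/5 - 16*exp(s^2)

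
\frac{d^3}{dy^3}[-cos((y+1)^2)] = -8*y^3*sin(y^2 + 2*y + 1) - 24*y^2*sin(y^2 + 2*y + 1) - 24*y*sin(y^2 + 2*y + 1) + 12*y*cos(y^2 + 2*y + 1) - 8*sin(y^2 + 2*y + 1) + 12*cos(y^2 + 2*y + 1)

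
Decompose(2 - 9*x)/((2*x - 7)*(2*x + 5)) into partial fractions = -49/(24*(2*x + 5)) - 59/(24*(2*x - 7))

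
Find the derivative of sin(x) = cos(x)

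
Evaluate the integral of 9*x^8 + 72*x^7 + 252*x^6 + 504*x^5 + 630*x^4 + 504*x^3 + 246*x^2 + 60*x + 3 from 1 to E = -496 - 2*(1 + E)^3 + (1 + E)^9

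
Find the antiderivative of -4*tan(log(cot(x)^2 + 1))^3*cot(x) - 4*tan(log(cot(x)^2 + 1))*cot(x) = tan(2*log(sin(x)))^2 + C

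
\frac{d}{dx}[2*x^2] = 4*x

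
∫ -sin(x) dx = cos(x) + C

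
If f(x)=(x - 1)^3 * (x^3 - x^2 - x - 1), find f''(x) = 30*x^4 - 80*x^3 + 60*x^2 - 12*x + 2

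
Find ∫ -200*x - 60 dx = -100*x^2 - 60*x + C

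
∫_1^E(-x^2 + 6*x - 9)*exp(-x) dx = -2*exp(-1) + ((-2 + E)^2 + 1)*exp(-E)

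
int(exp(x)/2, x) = exp(x)/2 + C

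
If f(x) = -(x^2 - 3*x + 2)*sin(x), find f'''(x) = x^2*cos(x) + 6*x*sin(x) - 3*x*cos(x) - 9*sin(x) - 4*cos(x)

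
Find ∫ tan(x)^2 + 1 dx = tan(x) + C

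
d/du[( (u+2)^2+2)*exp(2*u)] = 2*u^2*exp(2*u) + 10*u*exp(2*u) + 16*exp(2*u)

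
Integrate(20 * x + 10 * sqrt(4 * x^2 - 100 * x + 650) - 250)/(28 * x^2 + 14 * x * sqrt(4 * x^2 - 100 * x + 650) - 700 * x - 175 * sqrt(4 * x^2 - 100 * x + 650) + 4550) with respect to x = 5*log(2*x/5 + sqrt((2*x - 25)^2 + 25)/5 - 5)/7 + C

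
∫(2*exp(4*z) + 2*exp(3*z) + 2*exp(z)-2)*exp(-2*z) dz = ((exp(z) + 1)*exp(z) - 1)^2*exp(-2*z) + C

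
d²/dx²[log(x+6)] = -1/(x^2 + 12*x + 36)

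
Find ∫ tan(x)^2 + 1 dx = tan(x) + C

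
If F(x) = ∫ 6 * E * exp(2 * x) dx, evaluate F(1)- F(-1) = -3*exp(-1) + 3*exp(3)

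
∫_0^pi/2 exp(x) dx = -1 + exp(pi/2)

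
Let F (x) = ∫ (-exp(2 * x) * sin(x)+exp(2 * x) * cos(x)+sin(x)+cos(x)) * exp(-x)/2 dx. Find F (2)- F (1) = (-exp(-2) + exp(2))*cos(2)/2 - (E - exp(-1))*cos(1)/2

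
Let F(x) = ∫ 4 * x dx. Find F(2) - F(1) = 6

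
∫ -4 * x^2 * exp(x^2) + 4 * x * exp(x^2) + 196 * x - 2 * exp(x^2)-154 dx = -14*x + 2*(1 - x)*exp(x^2) + 2*(7*x - 5)^2 + C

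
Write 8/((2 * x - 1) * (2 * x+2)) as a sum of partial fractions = 8/(3*(2*x - 1)) - 4/(3*(x + 1))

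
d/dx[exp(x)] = exp(x)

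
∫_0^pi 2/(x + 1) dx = 2*log(1 + pi)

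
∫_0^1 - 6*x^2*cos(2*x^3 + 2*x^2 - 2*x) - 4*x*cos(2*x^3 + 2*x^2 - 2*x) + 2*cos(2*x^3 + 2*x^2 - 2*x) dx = -sin(2)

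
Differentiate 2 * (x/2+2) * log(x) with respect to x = (x*log(x) + x + 4)/x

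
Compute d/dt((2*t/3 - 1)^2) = 8*t/9 - 4/3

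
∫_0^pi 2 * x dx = pi^2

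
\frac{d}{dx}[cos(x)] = -sin(x)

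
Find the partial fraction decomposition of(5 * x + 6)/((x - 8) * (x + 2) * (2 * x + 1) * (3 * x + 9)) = -28/(765*(2*x + 1)) + 3/(55*(x + 3)) - 2/(45*(x + 2)) + 23/(2805*(x - 8))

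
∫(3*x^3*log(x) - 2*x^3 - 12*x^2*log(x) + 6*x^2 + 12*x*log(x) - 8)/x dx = (x - 2)^3*(log(x) - 1) + C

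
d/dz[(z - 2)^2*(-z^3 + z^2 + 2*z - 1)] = -5*z^4 + 20*z^3 - 18*z^2 - 10*z + 12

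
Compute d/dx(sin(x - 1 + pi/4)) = cos(x - 1 + pi/4)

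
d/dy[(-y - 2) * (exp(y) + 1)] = -y*exp(y) - 3*exp(y) - 1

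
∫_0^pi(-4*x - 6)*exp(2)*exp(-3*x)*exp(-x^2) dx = -2*exp(2) + 2*exp(-pi^2 - 3*pi + 2)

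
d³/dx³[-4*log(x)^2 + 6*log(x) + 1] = (36 - 16*log(x))/x^3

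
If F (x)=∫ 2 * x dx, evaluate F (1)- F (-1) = 0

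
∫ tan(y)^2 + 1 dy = tan(y) + C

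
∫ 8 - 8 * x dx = -4*x^2 + 8*x + C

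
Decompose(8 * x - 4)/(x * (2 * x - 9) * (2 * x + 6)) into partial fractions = 64/(135*(2*x - 9)) - 14/(45*(x + 3)) + 2/(27*x)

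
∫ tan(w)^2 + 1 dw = tan(w) + C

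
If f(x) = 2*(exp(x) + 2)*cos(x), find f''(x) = -4*exp(x)*sin(x) - 4*cos(x)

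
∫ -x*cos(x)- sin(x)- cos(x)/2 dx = (-x - 1/2)*sin(x) + C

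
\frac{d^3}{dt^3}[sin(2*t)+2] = -8*cos(2*t)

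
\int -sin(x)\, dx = cos(x) + C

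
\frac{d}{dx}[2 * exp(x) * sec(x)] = 2*(sin(x)/cos(x) + 1)*exp(x)/cos(x)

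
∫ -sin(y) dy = cos(y) + C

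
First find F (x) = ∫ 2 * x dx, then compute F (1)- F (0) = 1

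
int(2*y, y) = y^2 + C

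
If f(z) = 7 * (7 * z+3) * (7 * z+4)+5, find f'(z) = 686*z + 343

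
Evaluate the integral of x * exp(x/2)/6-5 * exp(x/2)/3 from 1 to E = (-4 + E/3)*exp(E/2) + 11*exp(1/2)/3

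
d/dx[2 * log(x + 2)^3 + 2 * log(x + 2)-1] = (6*log(x + 2)^2 + 2)/(x + 2)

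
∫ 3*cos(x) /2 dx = 3*sin(x)/2 + C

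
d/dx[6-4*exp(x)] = -4*exp(x)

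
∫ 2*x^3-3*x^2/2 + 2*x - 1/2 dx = x^4/2 - x^3/2 + x^2 - x/2 + C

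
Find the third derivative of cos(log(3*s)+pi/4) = sqrt(2)*(-2*sin(log(s) + log(3)) + cos(log(s) + log(3)))/s^3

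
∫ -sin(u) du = cos(u) + C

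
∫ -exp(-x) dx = exp(-x) + C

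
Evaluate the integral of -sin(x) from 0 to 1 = -1 + cos(1)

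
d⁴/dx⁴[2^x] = 2^x*log(2)^4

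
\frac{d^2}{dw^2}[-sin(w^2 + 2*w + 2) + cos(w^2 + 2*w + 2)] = -4*sqrt(2)*w^2*cos(w^2 + 2*w + pi/4 + 2) - 8*sqrt(2)*w*cos(w^2 + 2*w + pi/4 + 2) + 2*sin(w^2 + 2*w + 2) - 6*cos(w^2 + 2*w + 2)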